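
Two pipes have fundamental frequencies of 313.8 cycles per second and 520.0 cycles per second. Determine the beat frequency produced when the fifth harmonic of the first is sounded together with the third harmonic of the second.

9.0 Hz

Fifth harmonic of the first: 5·313.8 = 1569.0 Hz.
Third harmonic of the second: 3·520.0 = 1560.0 Hz.
f_beat = |1569.0 − 1560.0| = 9.0 Hz.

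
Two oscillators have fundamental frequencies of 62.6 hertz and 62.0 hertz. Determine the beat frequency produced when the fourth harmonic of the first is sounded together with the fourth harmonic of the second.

Fourth harmonic of the first: 4·62.6 = 250.4 Hz.
Fourth harmonic of the second: 4·62.0 = 248.0 Hz.
f_beat = |250.4 − 248.0| = 2.4 Hz.

2.4 Hz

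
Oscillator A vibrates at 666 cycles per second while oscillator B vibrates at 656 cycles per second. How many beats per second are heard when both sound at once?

10 Hz

Beats arise from superposition of two nearby frequencies; the beat rate is |f₁ − f₂|.
|666 − 656| = 10 Hz.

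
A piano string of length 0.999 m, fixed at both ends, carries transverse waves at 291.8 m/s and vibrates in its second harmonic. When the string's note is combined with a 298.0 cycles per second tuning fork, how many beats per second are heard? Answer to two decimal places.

5.91 Hz

For a string fixed at both ends, f_n = n·v/(2L) = 2·291.8/(2·0.999) = 292.0921 Hz.
f_beat = |292.0921 − 298.0| = 5.91 Hz.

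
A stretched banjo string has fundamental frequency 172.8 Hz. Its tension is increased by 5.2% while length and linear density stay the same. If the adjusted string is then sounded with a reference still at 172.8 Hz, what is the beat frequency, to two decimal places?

4.44 Hz

For a string, f ∝ √T, so the new frequency is 172.8·√1.052 = 177.2359 Hz.
f_beat = |177.2359 − 172.8| = 4.44 Hz.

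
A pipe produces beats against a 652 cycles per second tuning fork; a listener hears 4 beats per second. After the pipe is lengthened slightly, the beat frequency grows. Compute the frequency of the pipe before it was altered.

648 Hz

|f − 652| = 4, so the pipe was at either 648 Hz or 656 Hz.
A longer pipe has a lower fundamental; the adjustment lowers the pipe's frequency.
The beat rate rose, so the adjustment moved the pipe further from 652 Hz — it was already below the reference.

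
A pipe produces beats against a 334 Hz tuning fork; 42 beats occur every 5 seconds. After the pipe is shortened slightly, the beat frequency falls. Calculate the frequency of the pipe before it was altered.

325.6 Hz

Beat frequency = 42/5 = 8.4 Hz.
|f − 334| = 8.4, so the pipe was at either 325.6 Hz or 342.4 Hz.
A shorter pipe has a higher fundamental; the adjustment raises the pipe's frequency.
The beat rate fell, so the adjustment moved the pipe toward 334 Hz — it must have started below the reference.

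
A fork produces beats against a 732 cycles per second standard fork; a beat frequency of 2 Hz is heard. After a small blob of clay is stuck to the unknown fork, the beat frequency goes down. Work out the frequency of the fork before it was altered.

734 Hz

|f − 732| = 2, so the fork was at either 730 Hz or 734 Hz.
Adding mass to a fork lowers its frequency; the adjustment lowers the fork's frequency.
The beat rate fell, so the adjustment moved the fork toward 732 Hz — it must have started above the reference.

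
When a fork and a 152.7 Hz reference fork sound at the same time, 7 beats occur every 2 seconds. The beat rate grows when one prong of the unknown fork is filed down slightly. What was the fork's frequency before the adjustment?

Beat frequency = 7/2 = 3.5 Hz.
|f − 152.7| = 3.5, so the fork was at either 149.2 Hz or 156.2 Hz.
Filing a prong removes mass and raises the fork's frequency; the adjustment raises the fork's frequency.
The beat rate rose, so the adjustment moved the fork further from 152.7 Hz — it was already above the reference.

156.2 Hz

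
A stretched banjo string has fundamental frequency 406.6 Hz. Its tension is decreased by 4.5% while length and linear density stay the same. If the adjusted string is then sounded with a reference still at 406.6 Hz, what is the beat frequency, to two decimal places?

For a string, f ∝ √T, so the new frequency is 406.6·√0.955 = 397.3462 Hz.
f_beat = |397.3462 − 406.6| = 9.25 Hz.

9.25 Hz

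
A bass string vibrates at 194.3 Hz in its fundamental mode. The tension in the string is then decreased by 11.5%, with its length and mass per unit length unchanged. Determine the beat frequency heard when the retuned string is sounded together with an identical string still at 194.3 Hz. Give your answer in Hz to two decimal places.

11.51 Hz

For a string, f ∝ √T, so the new frequency is 194.3·√0.885 = 182.7866 Hz.
f_beat = |182.7866 − 194.3| = 11.51 Hz.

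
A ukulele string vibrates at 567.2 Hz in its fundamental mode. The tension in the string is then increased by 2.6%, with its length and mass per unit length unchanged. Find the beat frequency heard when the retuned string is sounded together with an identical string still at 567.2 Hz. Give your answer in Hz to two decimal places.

For a string, f ∝ √T, so the new frequency is 567.2·√1.026 = 574.5263 Hz.
f_beat = |574.5263 − 567.2| = 7.33 Hz.

7.33 Hz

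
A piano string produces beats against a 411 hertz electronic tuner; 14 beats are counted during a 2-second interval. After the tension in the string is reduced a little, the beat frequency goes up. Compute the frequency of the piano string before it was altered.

404 Hz

Beat frequency = 14/2 = 7 Hz.
|f − 411| = 7, so the piano string was at either 404 Hz or 418 Hz.
Lower tension means lower frequency; the adjustment lowers the piano string's frequency.
The beat rate rose, so the adjustment moved the piano string further from 411 Hz — it was already below the reference.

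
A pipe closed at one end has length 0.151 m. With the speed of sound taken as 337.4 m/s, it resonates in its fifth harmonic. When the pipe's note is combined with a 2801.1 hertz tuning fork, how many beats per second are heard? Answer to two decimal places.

8.05 Hz

Closed pipe (odd harmonics): f_n = n·v/(4L) = 5·337.4/(4·0.151) = 2793.0464 Hz.
f_beat = |2793.0464 − 2801.1| = 8.05 Hz.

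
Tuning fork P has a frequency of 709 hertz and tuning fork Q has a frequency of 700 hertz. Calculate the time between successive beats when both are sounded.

0.111 s

f_beat = |709 − 700| = 9 Hz.
Beat period T = 1 / f_beat = 1 / 9 s.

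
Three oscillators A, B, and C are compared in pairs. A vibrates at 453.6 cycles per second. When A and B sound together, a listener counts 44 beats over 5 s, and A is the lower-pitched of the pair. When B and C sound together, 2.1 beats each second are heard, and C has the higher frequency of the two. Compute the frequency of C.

A–B: Beat frequency = 44/5 = 8.8 Hz.
B is above A, so f_B = 453.6 + 8.8 = 462.4 Hz.
C is above B, so f_C = 462.4 + 2.1 = 464.5 Hz.

464.5 Hz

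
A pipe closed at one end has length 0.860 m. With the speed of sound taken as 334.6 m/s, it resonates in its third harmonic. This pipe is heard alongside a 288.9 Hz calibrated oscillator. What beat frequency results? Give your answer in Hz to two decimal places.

2.90 Hz

Closed pipe (odd harmonics): f_n = n·v/(4L) = 3·334.6/(4·0.860) = 291.8023 Hz.
f_beat = |291.8023 − 288.9| = 2.90 Hz.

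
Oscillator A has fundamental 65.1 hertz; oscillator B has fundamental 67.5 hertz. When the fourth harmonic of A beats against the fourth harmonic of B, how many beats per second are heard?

9.6 Hz

Fourth harmonic of the first: 4·65.1 = 260.4 Hz.
Fourth harmonic of the second: 4·67.5 = 270.0 Hz.
f_beat = |260.4 − 270.0| = 9.6 Hz.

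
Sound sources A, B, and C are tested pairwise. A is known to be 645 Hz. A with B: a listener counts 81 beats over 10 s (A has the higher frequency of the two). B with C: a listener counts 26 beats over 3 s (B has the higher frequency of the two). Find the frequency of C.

628.2333 Hz

A–B: Beat frequency = 81/10 = 8.1 Hz.
B is below A, so f_B = 645 − 8.1 = 636.9 Hz.
B–C: Beat frequency = 26/3 = 8.6667 Hz.
C is below B, so f_C = 636.9 − 8.6667 = 628.2333 Hz.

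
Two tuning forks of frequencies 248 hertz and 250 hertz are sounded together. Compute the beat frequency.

The beat frequency equals the magnitude of the frequency difference.
|248 − 250| = 2 Hz.

2 Hz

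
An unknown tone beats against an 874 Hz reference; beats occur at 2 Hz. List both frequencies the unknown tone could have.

|f − 874| = 2, so f = 874 ± 2.

872 Hz or 876 Hz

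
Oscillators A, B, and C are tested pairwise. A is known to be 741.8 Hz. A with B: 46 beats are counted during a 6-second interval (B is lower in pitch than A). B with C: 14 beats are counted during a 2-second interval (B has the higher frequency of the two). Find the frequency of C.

A–B: Beat frequency = 46/6 = 7.6667 Hz.
B is below A, so f_B = 741.8 − 7.6667 = 734.1333 Hz.
B–C: Beat frequency = 14/2 = 7 Hz.
C is below B, so f_C = 734.1333 − 7 = 727.1333 Hz.

727.1333 Hz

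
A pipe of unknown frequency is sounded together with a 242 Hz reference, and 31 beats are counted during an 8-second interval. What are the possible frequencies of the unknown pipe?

Beat frequency = 31/8 = 3.875 Hz.
|f − 242| = 3.875, so f = 242 ± 3.875.

238.125 Hz or 245.875 Hz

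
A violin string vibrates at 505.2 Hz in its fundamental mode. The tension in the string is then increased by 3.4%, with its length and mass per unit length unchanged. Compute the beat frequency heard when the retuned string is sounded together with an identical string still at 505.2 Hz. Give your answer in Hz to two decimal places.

For a string, f ∝ √T, so the new frequency is 505.2·√1.034 = 513.7166 Hz.
f_beat = |513.7166 − 505.2| = 8.52 Hz.

8.52 Hz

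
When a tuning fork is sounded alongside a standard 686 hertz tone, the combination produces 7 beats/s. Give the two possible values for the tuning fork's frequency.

679 Hz or 693 Hz

|f − 686| = 7, so f = 686 ± 7.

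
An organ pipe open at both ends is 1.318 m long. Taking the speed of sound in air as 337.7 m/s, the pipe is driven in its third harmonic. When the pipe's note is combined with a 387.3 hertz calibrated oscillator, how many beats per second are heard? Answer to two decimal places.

2.97 Hz

Open pipe: f_n = n·v/(2L) = 3·337.7/(2·1.318) = 384.3323 Hz.
f_beat = |384.3323 − 387.3| = 2.97 Hz.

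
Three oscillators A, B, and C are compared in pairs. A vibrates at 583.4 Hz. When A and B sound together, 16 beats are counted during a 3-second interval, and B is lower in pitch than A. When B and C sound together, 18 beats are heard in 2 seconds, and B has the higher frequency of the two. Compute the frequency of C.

569.0667 Hz

A–B: Beat frequency = 16/3 = 5.3333 Hz.
B is below A, so f_B = 583.4 − 5.3333 = 578.0667 Hz.
B–C: Beat frequency = 18/2 = 9 Hz.
C is below B, so f_C = 578.0667 − 9 = 569.0667 Hz.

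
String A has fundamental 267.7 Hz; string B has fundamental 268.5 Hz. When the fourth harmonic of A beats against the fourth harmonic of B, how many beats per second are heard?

Fourth harmonic of the first: 4·267.7 = 1070.8 Hz.
Fourth harmonic of the second: 4·268.5 = 1074.0 Hz.
f_beat = |1070.8 − 1074.0| = 3.2 Hz.

3.2 Hz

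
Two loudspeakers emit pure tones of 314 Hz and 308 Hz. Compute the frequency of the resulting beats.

f_beat = |f₁ − f₂|.
|314 − 308| = 6 Hz.

6 Hz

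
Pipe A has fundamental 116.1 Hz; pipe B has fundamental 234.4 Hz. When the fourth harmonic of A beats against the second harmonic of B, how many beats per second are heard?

Fourth harmonic of the first: 4·116.1 = 464.4 Hz.
Second harmonic of the second: 2·234.4 = 468.8 Hz.
f_beat = |464.4 − 468.8| = 4.4 Hz.

4.4 Hz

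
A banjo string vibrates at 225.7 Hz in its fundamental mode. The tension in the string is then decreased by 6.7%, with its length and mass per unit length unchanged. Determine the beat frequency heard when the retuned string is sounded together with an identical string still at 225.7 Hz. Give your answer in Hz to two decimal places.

For a string, f ∝ √T, so the new frequency is 225.7·√0.933 = 218.0080 Hz.
f_beat = |218.0080 − 225.7| = 7.69 Hz.

7.69 Hz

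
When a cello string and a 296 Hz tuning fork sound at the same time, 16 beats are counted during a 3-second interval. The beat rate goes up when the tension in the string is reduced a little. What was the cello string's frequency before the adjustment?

Beat frequency = 16/3 = 5.3333 Hz.
|f − 296| = 5.3333, so the cello string was at either 290.6667 Hz or 301.3333 Hz.
Lower tension means lower frequency; the adjustment lowers the cello string's frequency.
The beat rate rose, so the adjustment moved the cello string further from 296 Hz — it was already below the reference.

290.6667 Hz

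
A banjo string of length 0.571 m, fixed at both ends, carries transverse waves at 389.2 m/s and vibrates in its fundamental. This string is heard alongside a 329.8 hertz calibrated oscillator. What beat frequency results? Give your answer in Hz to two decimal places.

For a string fixed at both ends, f_n = n·v/(2L) = 1·389.2/(2·0.571) = 340.8056 Hz.
f_beat = |340.8056 − 329.8| = 11.01 Hz.

11.01 Hz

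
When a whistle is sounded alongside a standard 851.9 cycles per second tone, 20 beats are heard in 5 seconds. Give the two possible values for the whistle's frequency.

Beat frequency = 20/5 = 4 Hz.
|f − 851.9| = 4, so f = 851.9 ± 4.

847.9 Hz or 855.9 Hz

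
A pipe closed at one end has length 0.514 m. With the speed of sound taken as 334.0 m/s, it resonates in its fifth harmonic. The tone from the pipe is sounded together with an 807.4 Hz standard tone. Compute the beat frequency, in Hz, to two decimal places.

4.86 Hz

Closed pipe (odd harmonics): f_n = n·v/(4L) = 5·334.0/(4·0.514) = 812.2568 Hz.
f_beat = |812.2568 − 807.4| = 4.86 Hz.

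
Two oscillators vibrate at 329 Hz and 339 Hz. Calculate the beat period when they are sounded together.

f_beat = |329 − 339| = 10 Hz.
Beat period T = 1 / f_beat = 1 / 10 s.

0.100 s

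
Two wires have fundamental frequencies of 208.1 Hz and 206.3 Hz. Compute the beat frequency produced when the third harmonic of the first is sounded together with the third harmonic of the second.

Third harmonic of the first: 3·208.1 = 624.3 Hz.
Third harmonic of the second: 3·206.3 = 618.9 Hz.
f_beat = |624.3 − 618.9| = 5.4 Hz.

5.4 Hz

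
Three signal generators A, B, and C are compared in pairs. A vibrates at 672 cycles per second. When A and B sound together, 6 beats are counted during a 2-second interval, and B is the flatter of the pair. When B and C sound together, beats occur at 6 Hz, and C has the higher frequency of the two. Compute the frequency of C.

675 Hz

A–B: Beat frequency = 6/2 = 3 Hz.
B is below A, so f_B = 672 − 3 = 669 Hz.
C is above B, so f_C = 669 + 6 = 675 Hz.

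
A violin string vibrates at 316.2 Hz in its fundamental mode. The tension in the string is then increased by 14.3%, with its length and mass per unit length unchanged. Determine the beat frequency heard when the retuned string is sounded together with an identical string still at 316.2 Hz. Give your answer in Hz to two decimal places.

For a string, f ∝ √T, so the new frequency is 316.2·√1.143 = 338.0531 Hz.
f_beat = |338.0531 − 316.2| = 21.85 Hz.

21.85 Hz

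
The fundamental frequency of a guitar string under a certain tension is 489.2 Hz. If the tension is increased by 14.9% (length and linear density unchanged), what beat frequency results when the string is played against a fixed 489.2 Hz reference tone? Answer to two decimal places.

35.18 Hz

For a string, f ∝ √T, so the new frequency is 489.2·√1.149 = 524.3804 Hz.
f_beat = |524.3804 − 489.2| = 35.18 Hz.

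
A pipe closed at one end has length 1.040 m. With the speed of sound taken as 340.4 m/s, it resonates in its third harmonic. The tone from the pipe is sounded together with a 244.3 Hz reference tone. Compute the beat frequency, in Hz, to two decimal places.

Closed pipe (odd harmonics): f_n = n·v/(4L) = 3·340.4/(4·1.040) = 245.4808 Hz.
f_beat = |245.4808 − 244.3| = 1.18 Hz.

1.18 Hz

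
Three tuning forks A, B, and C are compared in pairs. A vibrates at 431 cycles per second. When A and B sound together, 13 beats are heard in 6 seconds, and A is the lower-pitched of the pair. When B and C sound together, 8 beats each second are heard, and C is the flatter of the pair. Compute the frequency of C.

A–B: Beat frequency = 13/6 = 2.1667 Hz.
B is above A, so f_B = 431 + 2.1667 = 433.1667 Hz.
C is below B, so f_C = 433.1667 − 8 = 425.1667 Hz.

425.1667 Hz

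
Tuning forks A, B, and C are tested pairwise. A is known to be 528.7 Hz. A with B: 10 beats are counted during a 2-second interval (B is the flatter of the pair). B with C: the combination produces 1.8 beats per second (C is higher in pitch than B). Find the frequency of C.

A–B: Beat frequency = 10/2 = 5 Hz.
B is below A, so f_B = 528.7 − 5 = 523.7 Hz.
C is above B, so f_C = 523.7 + 1.8 = 525.5 Hz.

525.5 Hz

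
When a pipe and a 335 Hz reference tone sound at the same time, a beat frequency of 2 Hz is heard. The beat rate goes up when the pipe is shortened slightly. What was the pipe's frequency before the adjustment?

|f − 335| = 2, so the pipe was at either 333 Hz or 337 Hz.
A shorter pipe has a higher fundamental; the adjustment raises the pipe's frequency.
The beat rate rose, so the adjustment moved the pipe further from 335 Hz — it was already above the reference.

337 Hz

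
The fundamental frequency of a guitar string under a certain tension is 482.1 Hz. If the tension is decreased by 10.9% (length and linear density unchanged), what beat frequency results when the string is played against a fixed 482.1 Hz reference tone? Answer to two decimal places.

For a string, f ∝ √T, so the new frequency is 482.1·√0.891 = 455.0677 Hz.
f_beat = |455.0677 − 482.1| = 27.03 Hz.

27.03 Hz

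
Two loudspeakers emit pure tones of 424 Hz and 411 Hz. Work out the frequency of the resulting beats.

13 Hz

f_beat = |f₁ − f₂|.
|424 − 411| = 13 Hz.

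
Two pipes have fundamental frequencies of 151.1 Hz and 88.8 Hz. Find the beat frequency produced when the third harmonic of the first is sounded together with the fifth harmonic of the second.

9.3 Hz

Third harmonic of the first: 3·151.1 = 453.3 Hz.
Fifth harmonic of the second: 5·88.8 = 444.0 Hz.
f_beat = |453.3 − 444.0| = 9.3 Hz.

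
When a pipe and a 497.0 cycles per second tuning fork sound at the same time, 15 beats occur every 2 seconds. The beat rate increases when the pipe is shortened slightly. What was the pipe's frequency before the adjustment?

504.5 Hz

Beat frequency = 15/2 = 7.5 Hz.
|f − 497.0| = 7.5, so the pipe was at either 489.5 Hz or 504.5 Hz.
A shorter pipe has a higher fundamental; the adjustment raises the pipe's frequency.
The beat rate rose, so the adjustment moved the pipe further from 497.0 Hz — it was already above the reference.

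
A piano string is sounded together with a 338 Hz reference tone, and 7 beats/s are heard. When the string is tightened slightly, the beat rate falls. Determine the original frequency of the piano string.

331 Hz

|f − 338| = 7, so the piano string was at either 331 Hz or 345 Hz.
Increasing tension raises a string's frequency; the adjustment raises the piano string's frequency.
The beat rate fell, so the adjustment moved the piano string toward 338 Hz — it must have started below the reference.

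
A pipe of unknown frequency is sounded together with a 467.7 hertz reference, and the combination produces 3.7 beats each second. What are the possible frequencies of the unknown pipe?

|f − 467.7| = 3.7, so f = 467.7 ± 3.7.

464 Hz or 471.4 Hz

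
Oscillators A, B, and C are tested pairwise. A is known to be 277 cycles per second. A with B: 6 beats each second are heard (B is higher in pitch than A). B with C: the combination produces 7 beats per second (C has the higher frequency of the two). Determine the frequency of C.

290 Hz

B is above A, so f_B = 277 + 6 = 283 Hz.
C is above B, so f_C = 283 + 7 = 290 Hz.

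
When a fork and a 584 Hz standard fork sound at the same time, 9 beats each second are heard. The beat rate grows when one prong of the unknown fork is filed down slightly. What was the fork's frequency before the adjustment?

|f − 584| = 9, so the fork was at either 575 Hz or 593 Hz.
Filing a prong removes mass and raises the fork's frequency; the adjustment raises the fork's frequency.
The beat rate rose, so the adjustment moved the fork further from 584 Hz — it was already above the reference.

593 Hz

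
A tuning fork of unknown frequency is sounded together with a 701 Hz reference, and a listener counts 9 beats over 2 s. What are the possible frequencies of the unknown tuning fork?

696.5 Hz or 705.5 Hz

Beat frequency = 9/2 = 4.5 Hz.
|f − 701| = 4.5, so f = 701 ± 4.5.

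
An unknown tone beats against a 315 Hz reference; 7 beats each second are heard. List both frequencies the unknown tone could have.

|f − 315| = 7, so f = 315 ± 7.

308 Hz or 322 Hz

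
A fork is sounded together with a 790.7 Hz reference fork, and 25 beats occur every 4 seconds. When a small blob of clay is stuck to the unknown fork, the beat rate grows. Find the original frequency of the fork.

784.45 Hz

Beat frequency = 25/4 = 6.25 Hz.
|f − 790.7| = 6.25, so the fork was at either 784.45 Hz or 796.95 Hz.
Adding mass to a fork lowers its frequency; the adjustment lowers the fork's frequency.
The beat rate rose, so the adjustment moved the fork further from 790.7 Hz — it was already below the reference.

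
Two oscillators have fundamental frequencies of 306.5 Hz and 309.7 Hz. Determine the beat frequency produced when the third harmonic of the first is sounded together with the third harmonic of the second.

9.6 Hz

Third harmonic of the first: 3·306.5 = 919.5 Hz.
Third harmonic of the second: 3·309.7 = 929.1 Hz.
f_beat = |919.5 − 929.1| = 9.6 Hz.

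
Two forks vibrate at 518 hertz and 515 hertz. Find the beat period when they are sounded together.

0.333 s

f_beat = |518 − 515| = 3 Hz.
Beat period T = 1 / f_beat = 1 / 3 s.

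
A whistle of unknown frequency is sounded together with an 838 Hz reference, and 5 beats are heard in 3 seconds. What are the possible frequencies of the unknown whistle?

836.3333 Hz or 839.6667 Hz

Beat frequency = 5/3 = 1.6667 Hz.
|f − 838| = 1.6667, so f = 838 ± 1.6667.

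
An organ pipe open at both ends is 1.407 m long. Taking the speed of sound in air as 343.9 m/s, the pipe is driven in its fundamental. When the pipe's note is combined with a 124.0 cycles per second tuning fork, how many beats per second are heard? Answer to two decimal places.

Open pipe: f_n = n·v/(2L) = 1·343.9/(2·1.407) = 122.2104 Hz.
f_beat = |122.2104 − 124.0| = 1.79 Hz.

1.79 Hz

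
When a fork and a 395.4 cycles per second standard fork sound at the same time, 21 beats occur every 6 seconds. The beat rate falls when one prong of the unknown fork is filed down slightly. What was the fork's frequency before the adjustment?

Beat frequency = 21/6 = 3.5 Hz.
|f − 395.4| = 3.5, so the fork was at either 391.9 Hz or 398.9 Hz.
Filing a prong removes mass and raises the fork's frequency; the adjustment raises the fork's frequency.
The beat rate fell, so the adjustment moved the fork toward 395.4 Hz — it must have started below the reference.

391.9 Hz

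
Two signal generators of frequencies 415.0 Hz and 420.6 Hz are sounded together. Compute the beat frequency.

The beat frequency equals the magnitude of the frequency difference.
|415.0 − 420.6| = 5.6 Hz.

5.6 Hz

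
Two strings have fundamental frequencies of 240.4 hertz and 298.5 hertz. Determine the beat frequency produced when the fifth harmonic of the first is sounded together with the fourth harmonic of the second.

Fifth harmonic of the first: 5·240.4 = 1202.0 Hz.
Fourth harmonic of the second: 4·298.5 = 1194.0 Hz.
f_beat = |1202.0 − 1194.0| = 8.0 Hz.

8.0 Hz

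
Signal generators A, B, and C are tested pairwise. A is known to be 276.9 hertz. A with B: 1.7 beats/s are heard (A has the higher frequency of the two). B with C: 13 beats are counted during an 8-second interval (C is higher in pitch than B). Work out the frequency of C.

B is below A, so f_B = 276.9 − 1.7 = 275.2 Hz.
B–C: Beat frequency = 13/8 = 1.625 Hz.
C is above B, so f_C = 275.2 + 1.625 = 276.825 Hz.

276.825 Hz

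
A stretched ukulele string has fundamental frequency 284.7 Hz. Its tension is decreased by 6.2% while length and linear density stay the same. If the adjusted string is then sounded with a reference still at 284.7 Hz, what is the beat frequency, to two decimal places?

For a string, f ∝ √T, so the new frequency is 284.7·√0.938 = 275.7331 Hz.
f_beat = |275.7331 − 284.7| = 8.97 Hz.

8.97 Hz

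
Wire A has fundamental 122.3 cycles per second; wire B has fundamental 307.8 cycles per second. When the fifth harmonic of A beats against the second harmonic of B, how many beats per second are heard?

4.1 Hz

Fifth harmonic of the first: 5·122.3 = 611.5 Hz.
Second harmonic of the second: 2·307.8 = 615.6 Hz.
f_beat = |611.5 − 615.6| = 4.1 Hz.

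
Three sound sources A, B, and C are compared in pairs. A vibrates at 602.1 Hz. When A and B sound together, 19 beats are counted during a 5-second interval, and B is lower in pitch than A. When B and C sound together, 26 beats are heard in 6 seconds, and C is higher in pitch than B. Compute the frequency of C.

602.6333 Hz

A–B: Beat frequency = 19/5 = 3.8 Hz.
B is below A, so f_B = 602.1 − 3.8 = 598.3 Hz.
B–C: Beat frequency = 26/6 = 4.3333 Hz.
C is above B, so f_C = 598.3 + 4.3333 = 602.6333 Hz.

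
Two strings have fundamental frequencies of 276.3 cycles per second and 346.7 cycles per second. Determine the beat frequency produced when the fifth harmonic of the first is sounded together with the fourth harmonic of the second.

Fifth harmonic of the first: 5·276.3 = 1381.5 Hz.
Fourth harmonic of the second: 4·346.7 = 1386.8 Hz.
f_beat = |1381.5 − 1386.8| = 5.3 Hz.

5.3 Hz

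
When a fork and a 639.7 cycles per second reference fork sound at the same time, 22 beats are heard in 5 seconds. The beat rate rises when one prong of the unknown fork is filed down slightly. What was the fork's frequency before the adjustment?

Beat frequency = 22/5 = 4.4 Hz.
|f − 639.7| = 4.4, so the fork was at either 635.3 Hz or 644.1 Hz.
Filing a prong removes mass and raises the fork's frequency; the adjustment raises the fork's frequency.
The beat rate rose, so the adjustment moved the fork further from 639.7 Hz — it was already above the reference.

644.1 Hz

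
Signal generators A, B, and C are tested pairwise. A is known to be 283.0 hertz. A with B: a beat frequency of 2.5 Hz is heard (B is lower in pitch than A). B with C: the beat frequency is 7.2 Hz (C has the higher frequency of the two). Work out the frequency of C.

B is below A, so f_B = 283.0 − 2.5 = 280.5 Hz.
C is above B, so f_C = 280.5 + 7.2 = 287.7 Hz.

287.7 Hz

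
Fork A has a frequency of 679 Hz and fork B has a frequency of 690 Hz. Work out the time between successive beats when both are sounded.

0.091 s

f_beat = |679 − 690| = 11 Hz.
Beat period T = 1 / f_beat = 1 / 11 s.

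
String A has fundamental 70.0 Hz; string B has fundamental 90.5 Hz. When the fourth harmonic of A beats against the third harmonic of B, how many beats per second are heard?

8.5 Hz

Fourth harmonic of the first: 4·70.0 = 280.0 Hz.
Third harmonic of the second: 3·90.5 = 271.5 Hz.
f_beat = |280.0 − 271.5| = 8.5 Hz.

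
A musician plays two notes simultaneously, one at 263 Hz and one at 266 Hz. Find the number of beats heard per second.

3 Hz

Beats arise from superposition of two nearby frequencies; the beat rate is |f₁ − f₂|.
|263 − 266| = 3 Hz.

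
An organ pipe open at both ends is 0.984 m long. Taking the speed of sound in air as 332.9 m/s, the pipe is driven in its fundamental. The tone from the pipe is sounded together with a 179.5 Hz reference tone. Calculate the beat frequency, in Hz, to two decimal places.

Open pipe: f_n = n·v/(2L) = 1·332.9/(2·0.984) = 169.1565 Hz.
f_beat = |169.1565 − 179.5| = 10.34 Hz.

10.34 Hz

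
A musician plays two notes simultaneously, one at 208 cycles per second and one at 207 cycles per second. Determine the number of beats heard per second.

1 Hz

f_beat = |f₁ − f₂|.
|208 − 207| = 1 Hz.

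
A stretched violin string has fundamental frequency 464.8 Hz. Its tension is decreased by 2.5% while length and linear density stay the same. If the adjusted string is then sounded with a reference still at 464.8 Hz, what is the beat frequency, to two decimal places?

5.85 Hz

For a string, f ∝ √T, so the new frequency is 464.8·√0.975 = 458.9532 Hz.
f_beat = |458.9532 − 464.8| = 5.85 Hz.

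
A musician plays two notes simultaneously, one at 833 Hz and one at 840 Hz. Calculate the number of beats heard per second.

f_beat = |f₁ − f₂|.
|833 − 840| = 7 Hz.

7 Hz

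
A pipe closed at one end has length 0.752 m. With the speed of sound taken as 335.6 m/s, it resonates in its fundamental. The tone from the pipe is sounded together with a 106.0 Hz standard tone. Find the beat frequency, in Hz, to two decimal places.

5.57 Hz

Closed pipe (odd harmonics): f_n = n·v/(4L) = 1·335.6/(4·0.752) = 111.5691 Hz.
f_beat = |111.5691 − 106.0| = 5.57 Hz.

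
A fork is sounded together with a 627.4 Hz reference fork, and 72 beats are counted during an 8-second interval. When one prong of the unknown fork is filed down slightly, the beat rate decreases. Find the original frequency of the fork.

Beat frequency = 72/8 = 9 Hz.
|f − 627.4| = 9, so the fork was at either 618.4 Hz or 636.4 Hz.
Filing a prong removes mass and raises the fork's frequency; the adjustment raises the fork's frequency.
The beat rate fell, so the adjustment moved the fork toward 627.4 Hz — it must have started below the reference.

618.4 Hz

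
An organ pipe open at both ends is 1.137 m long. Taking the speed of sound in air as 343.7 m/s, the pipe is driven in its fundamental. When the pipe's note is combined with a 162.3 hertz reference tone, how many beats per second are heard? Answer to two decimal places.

Open pipe: f_n = n·v/(2L) = 1·343.7/(2·1.137) = 151.1434 Hz.
f_beat = |151.1434 − 162.3| = 11.16 Hz.

11.16 Hz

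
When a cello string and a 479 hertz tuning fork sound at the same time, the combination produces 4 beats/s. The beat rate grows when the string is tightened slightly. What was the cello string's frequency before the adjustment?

483 Hz

|f − 479| = 4, so the cello string was at either 475 Hz or 483 Hz.
Increasing tension raises a string's frequency; the adjustment raises the cello string's frequency.
The beat rate rose, so the adjustment moved the cello string further from 479 Hz — it was already above the reference.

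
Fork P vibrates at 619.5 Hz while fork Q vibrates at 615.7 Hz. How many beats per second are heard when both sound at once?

3.8 Hz

f_beat = |f₁ − f₂|.
|619.5 − 615.7| = 3.8 Hz.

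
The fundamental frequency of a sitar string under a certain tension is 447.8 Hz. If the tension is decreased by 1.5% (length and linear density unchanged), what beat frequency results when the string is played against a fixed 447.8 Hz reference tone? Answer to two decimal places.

For a string, f ∝ √T, so the new frequency is 447.8·√0.985 = 444.4288 Hz.
f_beat = |444.4288 − 447.8| = 3.37 Hz.

3.37 Hz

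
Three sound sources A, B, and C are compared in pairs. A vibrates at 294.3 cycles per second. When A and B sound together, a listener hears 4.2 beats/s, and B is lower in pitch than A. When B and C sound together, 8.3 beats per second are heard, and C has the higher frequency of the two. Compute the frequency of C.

298.4 Hz

B is below A, so f_B = 294.3 − 4.2 = 290.1 Hz.
C is above B, so f_C = 290.1 + 8.3 = 298.4 Hz.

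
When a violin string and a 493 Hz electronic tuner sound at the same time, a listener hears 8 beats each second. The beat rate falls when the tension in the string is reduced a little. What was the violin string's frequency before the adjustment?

|f − 493| = 8, so the violin string was at either 485 Hz or 501 Hz.
Lower tension means lower frequency; the adjustment lowers the violin string's frequency.
The beat rate fell, so the adjustment moved the violin string toward 493 Hz — it must have started above the reference.

501 Hz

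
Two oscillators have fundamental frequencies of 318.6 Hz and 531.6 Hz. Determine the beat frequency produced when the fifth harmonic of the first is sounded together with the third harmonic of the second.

1.8 Hz

Fifth harmonic of the first: 5·318.6 = 1593.0 Hz.
Third harmonic of the second: 3·531.6 = 1594.8 Hz.
f_beat = |1593.0 − 1594.8| = 1.8 Hz.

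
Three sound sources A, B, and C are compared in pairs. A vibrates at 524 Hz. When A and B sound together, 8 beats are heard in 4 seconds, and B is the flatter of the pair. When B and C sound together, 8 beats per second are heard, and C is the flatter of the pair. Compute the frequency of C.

A–B: Beat frequency = 8/4 = 2 Hz.
B is below A, so f_B = 524 − 2 = 522 Hz.
C is below B, so f_C = 522 − 8 = 514 Hz.

514 Hz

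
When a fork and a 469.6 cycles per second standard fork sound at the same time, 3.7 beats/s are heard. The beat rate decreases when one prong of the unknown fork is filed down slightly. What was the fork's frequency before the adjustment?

465.9 Hz

|f − 469.6| = 3.7, so the fork was at either 465.9 Hz or 473.3 Hz.
Filing a prong removes mass and raises the fork's frequency; the adjustment raises the fork's frequency.
The beat rate fell, so the adjustment moved the fork toward 469.6 Hz — it must have started below the reference.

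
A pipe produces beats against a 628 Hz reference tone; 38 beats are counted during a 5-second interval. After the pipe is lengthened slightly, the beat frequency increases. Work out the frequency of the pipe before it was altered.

Beat frequency = 38/5 = 7.6 Hz.
|f − 628| = 7.6, so the pipe was at either 620.4 Hz or 635.6 Hz.
A longer pipe has a lower fundamental; the adjustment lowers the pipe's frequency.
The beat rate rose, so the adjustment moved the pipe further from 628 Hz — it was already below the reference.

620.4 Hz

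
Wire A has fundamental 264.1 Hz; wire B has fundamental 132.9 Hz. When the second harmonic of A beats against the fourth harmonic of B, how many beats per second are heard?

3.4 Hz

Second harmonic of the first: 2·264.1 = 528.2 Hz.
Fourth harmonic of the second: 4·132.9 = 531.6 Hz.
f_beat = |528.2 − 531.6| = 3.4 Hz.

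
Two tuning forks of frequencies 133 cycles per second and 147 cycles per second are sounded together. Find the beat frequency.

14 Hz

The beat frequency equals the magnitude of the frequency difference.
|133 − 147| = 14 Hz.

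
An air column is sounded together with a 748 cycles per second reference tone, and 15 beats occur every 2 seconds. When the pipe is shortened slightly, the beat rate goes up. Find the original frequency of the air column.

755.5 Hz

Beat frequency = 15/2 = 7.5 Hz.
|f − 748| = 7.5, so the air column was at either 740.5 Hz or 755.5 Hz.
A shorter pipe has a higher fundamental; the adjustment raises the air column's frequency.
The beat rate rose, so the adjustment moved the air column further from 748 Hz — it was already above the reference.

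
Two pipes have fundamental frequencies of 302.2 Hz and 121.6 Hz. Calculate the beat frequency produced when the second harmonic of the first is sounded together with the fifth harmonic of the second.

3.6 Hz

Second harmonic of the first: 2·302.2 = 604.4 Hz.
Fifth harmonic of the second: 5·121.6 = 608.0 Hz.
f_beat = |604.4 − 608.0| = 3.6 Hz.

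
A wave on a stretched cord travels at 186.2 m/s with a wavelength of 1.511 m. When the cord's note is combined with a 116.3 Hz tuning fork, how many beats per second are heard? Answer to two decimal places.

Source frequency f = v/λ = 186.2/1.511 = 123.2296 Hz.
f_beat = |123.2296 − 116.3| = 6.93 Hz.

6.93 Hz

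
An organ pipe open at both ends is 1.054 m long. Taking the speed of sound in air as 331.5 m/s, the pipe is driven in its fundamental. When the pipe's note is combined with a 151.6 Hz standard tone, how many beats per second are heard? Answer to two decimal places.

5.66 Hz

Open pipe: f_n = n·v/(2L) = 1·331.5/(2·1.054) = 157.2581 Hz.
f_beat = |157.2581 − 151.6| = 5.66 Hz.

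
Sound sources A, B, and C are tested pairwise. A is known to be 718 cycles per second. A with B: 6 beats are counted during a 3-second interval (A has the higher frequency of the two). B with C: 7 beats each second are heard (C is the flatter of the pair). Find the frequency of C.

709 Hz

A–B: Beat frequency = 6/3 = 2 Hz.
B is below A, so f_B = 718 − 2 = 716 Hz.
C is below B, so f_C = 716 − 7 = 709 Hz.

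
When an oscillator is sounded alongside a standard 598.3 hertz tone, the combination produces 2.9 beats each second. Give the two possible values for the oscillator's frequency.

595.4 Hz or 601.2 Hz

|f − 598.3| = 2.9, so f = 598.3 ± 2.9.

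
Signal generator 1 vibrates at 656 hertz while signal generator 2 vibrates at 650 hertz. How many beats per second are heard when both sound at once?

6 Hz

The beat frequency equals the magnitude of the frequency difference.
|656 − 650| = 6 Hz.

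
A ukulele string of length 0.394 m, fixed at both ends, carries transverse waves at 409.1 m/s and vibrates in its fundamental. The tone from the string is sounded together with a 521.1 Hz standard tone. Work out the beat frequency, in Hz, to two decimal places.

For a string fixed at both ends, f_n = n·v/(2L) = 1·409.1/(2·0.394) = 519.1624 Hz.
f_beat = |519.1624 − 521.1| = 1.94 Hz.

1.94 Hz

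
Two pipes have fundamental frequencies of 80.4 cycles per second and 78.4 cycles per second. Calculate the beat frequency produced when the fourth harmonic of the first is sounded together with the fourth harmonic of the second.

8.0 Hz

Fourth harmonic of the first: 4·80.4 = 321.6 Hz.
Fourth harmonic of the second: 4·78.4 = 313.6 Hz.
f_beat = |321.6 − 313.6| = 8.0 Hz.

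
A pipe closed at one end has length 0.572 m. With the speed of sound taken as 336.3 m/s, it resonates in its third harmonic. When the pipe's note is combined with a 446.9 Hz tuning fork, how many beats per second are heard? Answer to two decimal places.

5.95 Hz

Closed pipe (odd harmonics): f_n = n·v/(4L) = 3·336.3/(4·0.572) = 440.9528 Hz.
f_beat = |440.9528 − 446.9| = 5.95 Hz.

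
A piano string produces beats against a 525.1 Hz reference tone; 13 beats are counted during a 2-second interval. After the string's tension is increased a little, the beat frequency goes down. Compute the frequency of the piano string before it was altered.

Beat frequency = 13/2 = 6.5 Hz.
|f − 525.1| = 6.5, so the piano string was at either 518.6 Hz or 531.6 Hz.
Higher tension means higher frequency; the adjustment raises the piano string's frequency.
The beat rate fell, so the adjustment moved the piano string toward 525.1 Hz — it must have started below the reference.

518.6 Hz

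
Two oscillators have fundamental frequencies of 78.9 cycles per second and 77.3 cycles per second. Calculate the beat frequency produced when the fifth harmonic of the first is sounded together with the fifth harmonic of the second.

Fifth harmonic of the first: 5·78.9 = 394.5 Hz.
Fifth harmonic of the second: 5·77.3 = 386.5 Hz.
f_beat = |394.5 − 386.5| = 8.0 Hz.

8.0 Hz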